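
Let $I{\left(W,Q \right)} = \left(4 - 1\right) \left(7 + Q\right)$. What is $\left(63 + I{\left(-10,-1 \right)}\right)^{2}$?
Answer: $6561$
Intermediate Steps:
$I{\left(W,Q \right)} = 21 + 3 Q$ ($I{\left(W,Q \right)} = 3 \left(7 + Q\right) = 21 + 3 Q$)
$\left(63 + I{\left(-10,-1 \right)}\right)^{2} = \left(63 + \left(21 + 3 \left(-1\right)\right)\right)^{2} = \left(63 + \left(21 - 3\right)\right)^{2} = \left(63 + 18\right)^{2} = 81^{2} = 6561$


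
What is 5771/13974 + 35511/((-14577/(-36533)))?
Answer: 6042960266143/67899666 ≈ 88998.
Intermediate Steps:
5771/13974 + 35511/((-14577/(-36533))) = 5771*(1/13974) + 35511/((-14577*(-1/36533))) = 5771/13974 + 35511/(14577/36533) = 5771/13974 + 35511*(36533/14577) = 5771/13974 + 432441121/4859 = 6042960266143/67899666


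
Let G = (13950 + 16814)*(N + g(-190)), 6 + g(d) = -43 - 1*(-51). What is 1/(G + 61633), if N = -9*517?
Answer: -1/143021731 ≈ -6.9919e-9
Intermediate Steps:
N = -4653
g(d) = 2 (g(d) = -6 + (-43 - 1*(-51)) = -6 + (-43 + 51) = -6 + 8 = 2)
G = -143083364 (G = (13950 + 16814)*(-4653 + 2) = 30764*(-4651) = -143083364)
1/(G + 61633) = 1/(-143083364 + 61633) = 1/(-143021731) = -1/143021731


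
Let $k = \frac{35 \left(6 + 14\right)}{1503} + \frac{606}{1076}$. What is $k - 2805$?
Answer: $- \frac{2267330261}{808614} \approx -2804.0$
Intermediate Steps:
$k = \frac{832009}{808614}$ ($k = 35 \cdot 20 \cdot \frac{1}{1503} + 606 \cdot \frac{1}{1076} = 700 \cdot \frac{1}{1503} + \frac{303}{538} = \frac{700}{1503} + \frac{303}{538} = \frac{832009}{808614} \approx 1.0289$)
$k - 2805 = \frac{832009}{808614} - 2805 = - \frac{2267330261}{808614}$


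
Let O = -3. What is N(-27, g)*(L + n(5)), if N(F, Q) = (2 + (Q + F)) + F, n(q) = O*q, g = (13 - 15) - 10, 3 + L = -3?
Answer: 1344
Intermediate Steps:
L = -6 (L = -3 - 3 = -6)
g = -12 (g = -2 - 10 = -12)
n(q) = -3*q
N(F, Q) = 2 + Q + 2*F (N(F, Q) = (2 + (F + Q)) + F = (2 + F + Q) + F = 2 + Q + 2*F)
N(-27, g)*(L + n(5)) = (2 - 12 + 2*(-27))*(-6 - 3*5) = (2 - 12 - 54)*(-6 - 15) = -64*(-21) = 1344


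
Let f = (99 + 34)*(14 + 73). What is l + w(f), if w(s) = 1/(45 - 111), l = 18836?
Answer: 1243175/66 ≈ 18836.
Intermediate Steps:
f = 11571 (f = 133*87 = 11571)
w(s) = -1/66 (w(s) = 1/(-66) = -1/66)
l + w(f) = 18836 - 1/66 = 1243175/66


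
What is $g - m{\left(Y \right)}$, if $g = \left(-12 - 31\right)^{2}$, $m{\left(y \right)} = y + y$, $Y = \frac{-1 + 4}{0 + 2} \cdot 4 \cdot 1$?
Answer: $1837$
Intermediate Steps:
$Y = 6$ ($Y = \frac{3}{2} \cdot 4 \cdot 1 = 6 \cdot 1 = 6$)
$m{\left(y \right)} = 2 y$
$g = 1849$ ($g = \left(-43\right)^{2} = 1849$)
$g - m{\left(Y \right)} = 1849 - 2 \cdot 6 = 1849 - 12 = 1837$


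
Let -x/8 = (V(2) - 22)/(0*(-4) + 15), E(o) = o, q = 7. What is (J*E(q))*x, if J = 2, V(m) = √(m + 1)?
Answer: 2464/15 - 112*√3/15 ≈ 151.33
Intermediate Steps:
V(m) = √(1 + m)
x = 176/15 - 8*√3/15 (x = -8*(√(1 + 2) - 22)/(0*(-4) + 15) = -8*(√3 - 22)/(0 + 15) = -8*(-22 + √3)/15 = -8*(-22/15 + √3/15) = 176/15 - 8*√3/15 ≈ 10.810)
(J*E(q))*x = (2*7)*(176/15 - 8*√3/15) = 14*(176/15 - 8*√3/15) = 2464/15 - 112*√3/15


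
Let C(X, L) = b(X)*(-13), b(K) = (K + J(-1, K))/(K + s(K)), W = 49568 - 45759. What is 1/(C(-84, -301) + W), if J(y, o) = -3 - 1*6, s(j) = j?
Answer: 56/212901 ≈ 0.00026303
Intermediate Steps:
W = 3809
J(y, o) = -9 (J(y, o) = -3 - 6 = -9)
b(K) = (-9 + K)/(2*K) (b(K) = (K - 9)/(K + K) = (-9 + K)/((2*K)) = (-9 + K)*(1/(2*K)) = (-9 + K)/(2*K))
C(X, L) = -13*(-9 + X)/(2*X) (C(X, L) = ((-9 + X)/(2*X))*(-13) = -13*(-9 + X)/(2*X))
1/(C(-84, -301) + W) = 1/((13/2)*(9 - 1*(-84))/(-84) + 3809) = 1/((13/2)*(-1/84)*(9 + 84) + 3809) = 1/((13/2)*(-1/84)*93 + 3809) = 1/(-403/56 + 3809) = 1/(212901/56) = 56/212901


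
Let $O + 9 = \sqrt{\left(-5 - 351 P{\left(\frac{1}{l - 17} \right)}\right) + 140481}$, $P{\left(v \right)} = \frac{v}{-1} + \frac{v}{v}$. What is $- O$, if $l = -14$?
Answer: $9 - \frac{2 \sqrt{33662311}}{31} \approx -365.32$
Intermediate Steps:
$P{\left(v \right)} = 1 - v$ ($P{\left(v \right)} = v \left(-1\right) + 1 = - v + 1 = 1 - v$)
$O = -9 + \frac{2 \sqrt{33662311}}{31}$ ($O = -9 + \sqrt{\left(-5 - 351 \left(1 - \frac{1}{-14 - 17}\right)\right) + 140481} = -9 + \sqrt{\left(-5 - 351 \left(1 - \frac{1}{-31}\right)\right) + 140481} = -9 + \sqrt{\left(-5 - 351 \left(1 - - \frac{1}{31}\right)\right) + 140481} = -9 + \sqrt{\left(-5 - 351 \left(1 + \frac{1}{31}\right)\right) + 140481} = -9 + \sqrt{\left(-5 - \frac{11232}{31}\right) + 140481} = -9 + \sqrt{- \frac{11387}{31} + 140481} = -9 + \sqrt{\frac{4343524}{31}} = -9 + \frac{2 \sqrt{33662311}}{31} \approx 365.32$)
$- O = - (-9 + \frac{2 \sqrt{33662311}}{31}) = 9 - \frac{2 \sqrt{33662311}}{31}$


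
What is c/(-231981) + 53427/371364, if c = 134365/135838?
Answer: 280588819064741/1950393520317732 ≈ 0.14386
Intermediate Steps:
c = 134365/135838 (c = 134365*(1/135838) = 134365/135838 ≈ 0.98916)
c/(-231981) + 53427/371364 = (134365/135838)/(-231981) + 53427/371364 = (134365/135838)*(-1/231981) + 53427*(1/371364) = -134365/31511835078 + 17809/123788 = 280588819064741/1950393520317732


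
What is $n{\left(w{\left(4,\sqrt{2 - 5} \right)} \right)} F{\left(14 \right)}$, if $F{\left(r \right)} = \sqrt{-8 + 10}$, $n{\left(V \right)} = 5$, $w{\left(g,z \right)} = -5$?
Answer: $5 \sqrt{2} \approx 7.0711$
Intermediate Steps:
$F{\left(r \right)} = \sqrt{2}$
$n{\left(w{\left(4,\sqrt{2 - 5} \right)} \right)} F{\left(14 \right)} = 5 \sqrt{2}$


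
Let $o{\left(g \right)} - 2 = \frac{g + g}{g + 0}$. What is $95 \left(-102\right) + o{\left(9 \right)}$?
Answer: $-9686$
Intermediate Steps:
$o{\left(g \right)} = 4$ ($o{\left(g \right)} = 2 + \frac{g + g}{g + 0} = 2 + \frac{2 g}{g} = 2 + 2 = 4$)
$95 \left(-102\right) + o{\left(9 \right)} = 95 \left(-102\right) + 4 = -9690 + 4 = -9686$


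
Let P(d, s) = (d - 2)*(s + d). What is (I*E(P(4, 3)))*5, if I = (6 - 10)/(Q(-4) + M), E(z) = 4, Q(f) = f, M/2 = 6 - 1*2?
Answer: -20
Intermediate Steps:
M = 8 (M = 2*(6 - 1*2) = 2*(6 - 2) = 2*4 = 8)
P(d, s) = (-2 + d)*(d + s)
I = -1 (I = (6 - 10)/(-4 + 8) = -4/4 = -4*¼ = -1)
(I*E(P(4, 3)))*5 = -1*4*5 = -4*5 = -20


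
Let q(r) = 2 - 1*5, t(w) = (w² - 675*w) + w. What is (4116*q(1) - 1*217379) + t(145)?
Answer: -306432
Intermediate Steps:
t(w) = w² - 674*w
q(r) = -3 (q(r) = 2 - 5 = -3)
(4116*q(1) - 1*217379) + t(145) = (4116*(-3) - 1*217379) + 145*(-674 + 145) = (-12348 - 217379) + 145*(-529) = -229727 - 76705 = -306432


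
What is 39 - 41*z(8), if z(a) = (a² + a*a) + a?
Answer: -5537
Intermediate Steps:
z(a) = a + 2*a² (z(a) = (a² + a²) + a = 2*a² + a = a + 2*a²)
39 - 41*z(8) = 39 - 328*(1 + 2*8) = 39 - 328*(1 + 16) = 39 - 328*17 = 39 - 41*136 = 39 - 5576 = -5537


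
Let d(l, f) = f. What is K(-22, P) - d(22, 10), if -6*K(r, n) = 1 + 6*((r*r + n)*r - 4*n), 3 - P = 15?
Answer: 61955/6 ≈ 10326.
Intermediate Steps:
P = -12 (P = 3 - 1*15 = 3 - 15 = -12)
K(r, n) = -⅙ + 4*n - r*(n + r²) (K(r, n) = -(1 + 6*((r*r + n)*r - 4*n))/6 = -(1 + 6*((r² + n)*r - 4*n))/6 = -(1 + 6*((n + r²)*r - 4*n))/6 = -(1 + 6*(r*(n + r²) - 4*n))/6 = -(1 + 6*(-4*n + r*(n + r²)))/6 = -(1 + (-24*n + 6*r*(n + r²)))/6 = -(1 - 24*n + 6*r*(n + r²))/6 = -⅙ + 4*n - r*(n + r²))
K(-22, P) - d(22, 10) = (-⅙ - 1*(-22)³ + 4*(-12) - 1*(-12)*(-22)) - 1*10 = (-⅙ - 1*(-10648) - 48 - 264) - 10 = (-⅙ + 10648 - 48 - 264) - 10 = 62015/6 - 10 = 61955/6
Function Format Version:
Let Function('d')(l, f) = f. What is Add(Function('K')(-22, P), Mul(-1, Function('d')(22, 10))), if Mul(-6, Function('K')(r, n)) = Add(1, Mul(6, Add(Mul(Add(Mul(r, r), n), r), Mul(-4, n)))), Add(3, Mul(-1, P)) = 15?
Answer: Rational(61955, 6) ≈ 10326.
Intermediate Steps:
P = -12 (P = Add(3, Mul(-1, 15)) = Add(3, -15) = -12)
Function('K')(r, n) = Add(Rational(-1, 6), Mul(4, n), Mul(-1, r, Add(n, Pow(r, 2)))) (Function('K')(r, n) = Mul(Rational(-1, 6), Add(1, Mul(6, Add(Mul(Add(Mul(r, r), n), r), Mul(-4, n))))) = Mul(Rational(-1, 6), Add(1, Mul(6, Add(Mul(Add(Pow(r, 2), n), r), Mul(-4, n))))) = Mul(Rational(-1, 6), Add(1, Mul(6, Add(Mul(Add(n, Pow(r, 2)), r), Mul(-4, n))))) = Mul(Rational(-1, 6), Add(1, Mul(6, Add(Mul(r, Add(n, Pow(r, 2))), Mul(-4, n))))) = Mul(Rational(-1, 6), Add(1, Mul(6, Add(Mul(-4, n), Mul(r, Add(n, Pow(r, 2))))))) = Mul(Rational(-1, 6), Add(1, Add(Mul(-24, n), Mul(6, r, Add(n, Pow(r, 2)))))) = Mul(Rational(-1, 6), Add(1, Mul(-24, n), Mul(6, r, Add(n, Pow(r, 2))))) = Add(Rational(-1, 6), Mul(4, n), Mul(-1, r, Add(n, Pow(r, 2)))))
Add(Function('K')(-22, P), Mul(-1, Function('d')(22, 10))) = Add(Add(Rational(-1, 6), Mul(-1, Pow(-22, 3)), Mul(4, -12), Mul(-1, -12, -22)), Mul(-1, 10)) = Add(Add(Rational(-1, 6), Mul(-1, -10648), -48, -264), -10) = Add(Add(Rational(-1, 6), 10648, -48, -264), -10) = Add(Rational(62015, 6), -10) = Rational(61955, 6)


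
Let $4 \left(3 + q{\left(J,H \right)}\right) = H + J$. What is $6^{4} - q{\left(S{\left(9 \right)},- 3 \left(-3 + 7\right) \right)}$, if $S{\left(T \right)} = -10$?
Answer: $\frac{2609}{2} \approx 1304.5$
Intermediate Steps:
$q{\left(J,H \right)} = -3 + \frac{H}{4} + \frac{J}{4}$ ($q{\left(J,H \right)} = -3 + \frac{H + J}{4} = -3 + \left(\frac{H}{4} + \frac{J}{4}\right) = -3 + \frac{H}{4} + \frac{J}{4}$)
$6^{4} - q{\left(S{\left(9 \right)},- 3 \left(-3 + 7\right) \right)} = 6^{4} - \left(-3 + \frac{\left(-3\right) \left(-3 + 7\right)}{4} + \frac{1}{4} \left(-10\right)\right) = 1296 - \left(-3 + \frac{\left(-3\right) 4}{4} - \frac{5}{2}\right) = 1296 - \left(-3 + \frac{1}{4} \left(-12\right) - \frac{5}{2}\right) = 1296 - \left(-3 - 3 - \frac{5}{2}\right) = 1296 - - \frac{17}{2} = 1296 + \frac{17}{2} = \frac{2609}{2}$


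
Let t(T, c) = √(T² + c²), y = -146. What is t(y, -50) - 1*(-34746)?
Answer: 34746 + 2*√5954 ≈ 34900.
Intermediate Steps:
t(y, -50) - 1*(-34746) = √((-146)² + (-50)²) - 1*(-34746) = √(21316 + 2500) + 34746 = √23816 + 34746 = 2*√5954 + 34746 = 34746 + 2*√5954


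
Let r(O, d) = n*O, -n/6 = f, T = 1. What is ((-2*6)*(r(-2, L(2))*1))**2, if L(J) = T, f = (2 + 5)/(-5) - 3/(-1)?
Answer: 1327104/25 ≈ 53084.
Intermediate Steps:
f = 8/5 (f = 7*(-1/5) - 3*(-1) = -7/5 + 3 = 8/5 ≈ 1.6000)
L(J) = 1
n = -48/5 (n = -6*8/5 = -48/5 ≈ -9.6000)
r(O, d) = -48*O/5
((-2*6)*(r(-2, L(2))*1))**2 = ((-2*6)*(-48/5*(-2)*1))**2 = (-1152/5)**2 = 1327104/25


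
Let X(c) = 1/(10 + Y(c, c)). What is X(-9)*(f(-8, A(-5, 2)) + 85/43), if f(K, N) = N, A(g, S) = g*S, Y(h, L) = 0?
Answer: -69/86 ≈ -0.80233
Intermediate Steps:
A(g, S) = S*g
X(c) = 1/10 (X(c) = 1/(10 + 0) = 1/10)
X(-9)*(f(-8, A(-5, 2)) + 85/43) = (2*(-5) + 85/43)/10 = (-10 + 85*(1/43))/10 = (-10 + 85/43)/10 = (1/10)*(-345/43) = -69/86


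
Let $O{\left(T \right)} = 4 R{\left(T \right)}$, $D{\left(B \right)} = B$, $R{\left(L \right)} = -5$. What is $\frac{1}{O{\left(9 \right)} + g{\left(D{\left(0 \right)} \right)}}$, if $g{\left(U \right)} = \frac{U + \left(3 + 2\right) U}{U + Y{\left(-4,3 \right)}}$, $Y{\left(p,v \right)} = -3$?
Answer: $- \frac{1}{20} \approx -0.05$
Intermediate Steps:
$g{\left(U \right)} = \frac{6 U}{-3 + U}$ ($g{\left(U \right)} = \frac{U + \left(3 + 2\right) U}{U - 3} = \frac{U + 5 U}{-3 + U} = \frac{6 U}{-3 + U}$)
$O{\left(T \right)} = -20$ ($O{\left(T \right)} = 4 \left(-5\right) = -20$)
$\frac{1}{O{\left(9 \right)} + g{\left(D{\left(0 \right)} \right)}} = \frac{1}{-20 + 6 \cdot 0 \frac{1}{-3 + 0}} = \frac{1}{-20 + 6 \cdot 0 \frac{1}{-3}} = \frac{1}{-20 + 6 \cdot 0 \left(- \frac{1}{3}\right)} = \frac{1}{-20 + 0} = \frac{1}{-20} = - \frac{1}{20}$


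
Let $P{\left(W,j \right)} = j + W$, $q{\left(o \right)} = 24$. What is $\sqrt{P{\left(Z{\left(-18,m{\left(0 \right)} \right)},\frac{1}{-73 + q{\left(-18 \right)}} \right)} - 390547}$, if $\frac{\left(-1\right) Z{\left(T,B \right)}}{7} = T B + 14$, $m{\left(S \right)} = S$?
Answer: $\frac{i \sqrt{19141606}}{7} \approx 625.02 i$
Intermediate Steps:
$Z{\left(T,B \right)} = -98 - 7 B T$ ($Z{\left(T,B \right)} = - 7 \left(T B + 14\right) = - 7 \left(B T + 14\right) = - 7 \left(14 + B T\right) = -98 - 7 B T$)
$P{\left(W,j \right)} = W + j$
$\sqrt{P{\left(Z{\left(-18,m{\left(0 \right)} \right)},\frac{1}{-73 + q{\left(-18 \right)}} \right)} - 390547} = \sqrt{\left(\left(-98 - 0 \left(-18\right)\right) + \frac{1}{-73 + 24}\right) - 390547} = \sqrt{\left(\left(-98 + 0\right) + \frac{1}{-49}\right) - 390547} = \sqrt{\left(-98 - \frac{1}{49}\right) - 390547} = \sqrt{- \frac{4803}{49} - 390547} = \sqrt{- \frac{19141606}{49}} = \frac{i \sqrt{19141606}}{7}$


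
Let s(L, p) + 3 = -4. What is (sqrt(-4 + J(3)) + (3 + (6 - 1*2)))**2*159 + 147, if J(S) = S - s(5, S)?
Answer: 8892 + 2226*sqrt(6) ≈ 14345.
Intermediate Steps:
s(L, p) = -7 (s(L, p) = -3 - 4 = -7)
J(S) = 7 + S (J(S) = S - 1*(-7) = S + 7 = 7 + S)
(sqrt(-4 + J(3)) + (3 + (6 - 1*2)))**2*159 + 147 = (sqrt(-4 + (7 + 3)) + (3 + (6 - 1*2)))**2*159 + 147 = (sqrt(-4 + 10) + (3 + (6 - 2)))**2*159 + 147 = (sqrt(6) + (3 + 4))**2*159 + 147 = (sqrt(6) + 7)**2*159 + 147 = (7 + sqrt(6))**2*159 + 147 = 159*(7 + sqrt(6))**2 + 147 = 147 + 159*(7 + sqrt(6))**2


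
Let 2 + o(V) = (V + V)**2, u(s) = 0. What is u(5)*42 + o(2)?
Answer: 14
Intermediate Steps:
o(V) = -2 + 4*V**2 (o(V) = -2 + (V + V)**2 = -2 + (2*V)**2 = -2 + 4*V**2)
u(5)*42 + o(2) = 0*42 + (-2 + 4*2**2) = 0 + (-2 + 4*4) = 0 + (-2 + 16) = 0 + 14 = 14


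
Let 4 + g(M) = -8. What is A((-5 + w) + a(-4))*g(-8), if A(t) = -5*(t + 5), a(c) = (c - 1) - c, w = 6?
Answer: 300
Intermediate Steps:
g(M) = -12 (g(M) = -4 - 8 = -12)
a(c) = -1 (a(c) = (-1 + c) - c = -1)
A(t) = -25 - 5*t (A(t) = -5*(5 + t) = -25 - 5*t)
A((-5 + w) + a(-4))*g(-8) = (-25 - 5*((-5 + 6) - 1))*(-12) = (-25 - 5*(1 - 1))*(-12) = (-25 - 5*0)*(-12) = (-25 + 0)*(-12) = -25*(-12) = 300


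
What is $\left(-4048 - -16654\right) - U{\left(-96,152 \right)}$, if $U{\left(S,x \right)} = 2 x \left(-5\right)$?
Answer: $14126$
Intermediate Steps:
$U{\left(S,x \right)} = - 10 x$
$\left(-4048 - -16654\right) - U{\left(-96,152 \right)} = \left(-4048 - -16654\right) - \left(-10\right) 152 = \left(-4048 + 16654\right) - -1520 = 12606 + 1520 = 14126$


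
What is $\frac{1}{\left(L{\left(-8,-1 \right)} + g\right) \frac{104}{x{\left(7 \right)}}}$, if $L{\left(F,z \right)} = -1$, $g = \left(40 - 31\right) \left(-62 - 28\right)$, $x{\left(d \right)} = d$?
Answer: $- \frac{7}{84344} \approx -8.2993 \cdot 10^{-5}$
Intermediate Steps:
$g = -810$ ($g = 9 \left(-90\right) = -810$)
$\frac{1}{\left(L{\left(-8,-1 \right)} + g\right) \frac{104}{x{\left(7 \right)}}} = \frac{1}{\left(-1 - 810\right) \frac{104}{7}} = \frac{1}{\left(-811\right) 104 \cdot \frac{1}{7}} = \frac{1}{\left(-811\right) \frac{104}{7}} = \frac{1}{- \frac{84344}{7}} = - \frac{7}{84344}$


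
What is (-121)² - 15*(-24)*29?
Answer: 25081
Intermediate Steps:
(-121)² - 15*(-24)*29 = 14641 - (-360)*29 = 14641 - 1*(-10440) = 14641 + 10440 = 25081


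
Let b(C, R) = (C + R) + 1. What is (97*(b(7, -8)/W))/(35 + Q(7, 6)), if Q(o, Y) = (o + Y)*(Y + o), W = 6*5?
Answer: 0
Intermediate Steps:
b(C, R) = 1 + C + R
W = 30
Q(o, Y) = (Y + o)**2 (Q(o, Y) = (Y + o)*(Y + o) = (Y + o)**2)
(97*(b(7, -8)/W))/(35 + Q(7, 6)) = (97*((1 + 7 - 8)/30))/(35 + (6 + 7)**2) = (97*(0*(1/30)))/(35 + 13**2) = (97*0)/(35 + 169) = 0/204 = 0*(1/204) = 0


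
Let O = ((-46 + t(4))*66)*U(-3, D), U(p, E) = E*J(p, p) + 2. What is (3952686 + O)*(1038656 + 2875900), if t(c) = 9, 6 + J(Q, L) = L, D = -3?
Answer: 15195789670608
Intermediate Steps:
J(Q, L) = -6 + L
U(p, E) = 2 + E*(-6 + p) (U(p, E) = E*(-6 + p) + 2 = 2 + E*(-6 + p))
O = -70818 (O = ((-46 + 9)*66)*(2 - 3*(-6 - 3)) = (-37*66)*(2 - 3*(-9)) = -2442*(2 + 27) = -2442*29 = -70818)
(3952686 + O)*(1038656 + 2875900) = (3952686 - 70818)*(1038656 + 2875900) = 3881868*3914556 = 15195789670608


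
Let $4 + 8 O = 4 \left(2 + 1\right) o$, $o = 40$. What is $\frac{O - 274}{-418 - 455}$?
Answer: $\frac{143}{582} \approx 0.2457$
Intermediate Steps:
$O = \frac{119}{2}$ ($O = - \frac{1}{2} + \frac{4 \left(2 + 1\right) 40}{8} = - \frac{1}{2} + \frac{4 \cdot 3 \cdot 40}{8} = - \frac{1}{2} + \frac{12 \cdot 40}{8} = - \frac{1}{2} + \frac{1}{8} \cdot 480 = - \frac{1}{2} + 60 = \frac{119}{2} \approx 59.5$)
$\frac{O - 274}{-418 - 455} = \frac{\frac{119}{2} - 274}{-418 - 455} = - \frac{429}{2 \left(-873\right)} = \left(- \frac{429}{2}\right) \left(- \frac{1}{873}\right) = \frac{143}{582}$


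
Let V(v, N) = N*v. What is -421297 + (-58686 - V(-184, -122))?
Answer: -502431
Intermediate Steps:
-421297 + (-58686 - V(-184, -122)) = -421297 + (-58686 - (-122)*(-184)) = -421297 + (-58686 - 1*22448) = -421297 + (-58686 - 22448) = -421297 - 81134 = -502431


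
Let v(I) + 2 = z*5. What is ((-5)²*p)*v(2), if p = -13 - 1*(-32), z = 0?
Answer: -950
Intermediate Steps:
v(I) = -2 (v(I) = -2 + 0*5 = -2 + 0 = -2)
p = 19 (p = -13 + 32 = 19)
((-5)²*p)*v(2) = ((-5)²*19)*(-2) = (25*19)*(-2) = 475*(-2) = -950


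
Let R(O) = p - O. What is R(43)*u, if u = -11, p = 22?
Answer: 231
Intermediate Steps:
R(O) = 22 - O
R(43)*u = (22 - 1*43)*(-11) = (22 - 43)*(-11) = -21*(-11) = 231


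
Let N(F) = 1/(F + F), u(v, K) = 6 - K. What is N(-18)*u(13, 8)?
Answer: 1/18 ≈ 0.055556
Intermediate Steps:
N(F) = 1/(2*F)
N(-18)*u(13, 8) = ((1/2)/(-18))*(6 - 1*8) = ((1/2)*(-1/18))*(6 - 8) = -1/36*(-2) = 1/18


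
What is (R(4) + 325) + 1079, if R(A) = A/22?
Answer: 15446/11 ≈ 1404.2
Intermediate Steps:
R(A) = A/22 (R(A) = A*(1/22) = A/22)
(R(4) + 325) + 1079 = ((1/22)*4 + 325) + 1079 = (2/11 + 325) + 1079 = 3577/11 + 1079 = 15446/11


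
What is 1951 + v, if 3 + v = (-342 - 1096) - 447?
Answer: 63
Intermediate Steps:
v = -1888 (v = -3 + ((-342 - 1096) - 447) = -3 + (-1438 - 447) = -3 - 1885 = -1888)
1951 + v = 1951 - 1888 = 63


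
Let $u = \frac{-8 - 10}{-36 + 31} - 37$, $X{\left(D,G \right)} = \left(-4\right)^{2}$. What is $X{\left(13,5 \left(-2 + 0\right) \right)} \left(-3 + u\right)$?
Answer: $- \frac{2912}{5} \approx -582.4$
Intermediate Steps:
$X{\left(D,G \right)} = 16$
$u = - \frac{167}{5}$ ($u = - \frac{18}{-5} - 37 = \left(-18\right) \left(- \frac{1}{5}\right) - 37 = \frac{18}{5} - 37 = - \frac{167}{5} \approx -33.4$)
$X{\left(13,5 \left(-2 + 0\right) \right)} \left(-3 + u\right) = 16 \left(-3 - \frac{167}{5}\right) = 16 \left(- \frac{182}{5}\right) = - \frac{2912}{5}$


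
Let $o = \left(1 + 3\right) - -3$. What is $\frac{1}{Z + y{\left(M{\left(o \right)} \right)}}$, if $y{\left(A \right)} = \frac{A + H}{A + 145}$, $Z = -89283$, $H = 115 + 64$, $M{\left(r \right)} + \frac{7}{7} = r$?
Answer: $- \frac{151}{13481548} \approx -1.12 \cdot 10^{-5}$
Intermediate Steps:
$o = 7$ ($o = 4 + \left(-1 + 4\right) = 4 + 3 = 7$)
$M{\left(r \right)} = -1 + r$
$H = 179$
$y{\left(A \right)} = \frac{179 + A}{145 + A}$ ($y{\left(A \right)} = \frac{A + 179}{A + 145} = \frac{179 + A}{145 + A}$)
$\frac{1}{Z + y{\left(M{\left(o \right)} \right)}} = \frac{1}{-89283 + \frac{179 + \left(-1 + 7\right)}{145 + \left(-1 + 7\right)}} = \frac{1}{-89283 + \frac{179 + 6}{145 + 6}} = \frac{1}{-89283 + \frac{1}{151} \cdot 185} = \frac{1}{-89283 + \frac{185}{151}} = \frac{1}{- \frac{13481548}{151}} = - \frac{151}{13481548}$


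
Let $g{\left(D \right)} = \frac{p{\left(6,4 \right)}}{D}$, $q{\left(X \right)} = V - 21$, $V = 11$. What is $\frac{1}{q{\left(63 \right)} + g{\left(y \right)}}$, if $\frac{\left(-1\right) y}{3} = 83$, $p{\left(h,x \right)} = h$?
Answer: $- \frac{83}{832} \approx -0.09976$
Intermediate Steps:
$q{\left(X \right)} = -10$ ($q{\left(X \right)} = 11 - 21 = -10$)
$y = -249$ ($y = \left(-3\right) 83 = -249$)
$g{\left(D \right)} = \frac{6}{D}$
$\frac{1}{q{\left(63 \right)} + g{\left(y \right)}} = \frac{1}{-10 + \frac{6}{-249}} = \frac{1}{-10 + 6 \left(- \frac{1}{249}\right)} = \frac{1}{-10 - \frac{2}{83}} = \frac{1}{- \frac{832}{83}} = - \frac{83}{832}$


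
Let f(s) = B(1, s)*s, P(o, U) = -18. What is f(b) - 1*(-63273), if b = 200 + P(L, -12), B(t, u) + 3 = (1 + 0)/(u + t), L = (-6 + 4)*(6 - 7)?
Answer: 11479223/183 ≈ 62728.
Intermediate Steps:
L = 2 (L = -2*(-1) = 2)
B(t, u) = -3 + 1/(t + u) (B(t, u) = -3 + (1 + 0)/(u + t) = -3 + 1/(t + u))
b = 182 (b = 200 - 18 = 182)
f(s) = s*(-2 - 3*s)/(1 + s) (f(s) = ((1 - 3*1 - 3*s)/(1 + s))*s = ((1 - 3 - 3*s)/(1 + s))*s = ((-2 - 3*s)/(1 + s))*s = s*(-2 - 3*s)/(1 + s))
f(b) - 1*(-63273) = -1*182*(2 + 3*182)/(1 + 182) - 1*(-63273) = -1*182*(2 + 546)/183 + 63273 = -1*182*1/183*548 + 63273 = -99736/183 + 63273 = 11479223/183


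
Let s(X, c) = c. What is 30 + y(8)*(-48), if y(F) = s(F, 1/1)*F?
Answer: -354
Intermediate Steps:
y(F) = F (y(F) = F/1 = 1*F = F)
30 + y(8)*(-48) = 30 + 8*(-48) = 30 - 384 = -354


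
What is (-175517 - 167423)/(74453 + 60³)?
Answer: -342940/290453 ≈ -1.1807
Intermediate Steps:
(-175517 - 167423)/(74453 + 60³) = -342940/(74453 + 216000) = -342940/290453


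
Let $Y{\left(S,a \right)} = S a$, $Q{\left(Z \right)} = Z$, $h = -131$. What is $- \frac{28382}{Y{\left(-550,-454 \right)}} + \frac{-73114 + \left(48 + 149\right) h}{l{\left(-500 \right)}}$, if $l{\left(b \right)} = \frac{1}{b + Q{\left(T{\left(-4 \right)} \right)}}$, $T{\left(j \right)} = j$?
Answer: $\frac{6224544558209}{124850} \approx 4.9856 \cdot 10^{7}$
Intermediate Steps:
$l{\left(b \right)} = \frac{1}{-4 + b}$ ($l{\left(b \right)} = \frac{1}{b - 4} = \frac{1}{-4 + b}$)
$- \frac{28382}{Y{\left(-550,-454 \right)}} + \frac{-73114 + \left(48 + 149\right) h}{l{\left(-500 \right)}} = - \frac{28382}{\left(-550\right) \left(-454\right)} + \frac{-73114 + \left(48 + 149\right) \left(-131\right)}{\frac{1}{-4 - 500}} = - \frac{28382}{249700} + \frac{-73114 + 197 \left(-131\right)}{\frac{1}{-504}} = \left(-28382\right) \frac{1}{249700} + \frac{-73114 - 25807}{- \frac{1}{504}} = - \frac{14191}{124850} - -49856184 = - \frac{14191}{124850} + 49856184 = \frac{6224544558209}{124850}$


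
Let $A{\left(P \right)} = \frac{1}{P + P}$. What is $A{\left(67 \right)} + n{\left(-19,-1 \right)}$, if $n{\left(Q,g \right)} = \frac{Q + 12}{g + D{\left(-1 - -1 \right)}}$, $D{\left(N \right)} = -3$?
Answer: $\frac{471}{268} \approx 1.7575$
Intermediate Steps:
$A{\left(P \right)} = \frac{1}{2 P}$
$n{\left(Q,g \right)} = \frac{12 + Q}{-3 + g}$ ($n{\left(Q,g \right)} = \frac{Q + 12}{g - 3} = \frac{12 + Q}{-3 + g}$)
$A{\left(67 \right)} + n{\left(-19,-1 \right)} = \frac{1}{2 \cdot 67} + \frac{12 - 19}{-3 - 1} = \frac{1}{2} \cdot \frac{1}{67} + \frac{1}{-4} \left(-7\right) = \frac{1}{134} - - \frac{7}{4} = \frac{1}{134} + \frac{7}{4} = \frac{471}{268}$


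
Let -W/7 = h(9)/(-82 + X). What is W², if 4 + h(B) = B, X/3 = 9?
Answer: 49/121 ≈ 0.40496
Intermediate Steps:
X = 27 (X = 3*9 = 27)
h(B) = -4 + B
W = 7/11 (W = -7*(-4 + 9)/(-82 + 27) = -35/(-55) = -35*(-1)/55 = -7*(-1/11) = 7/11 ≈ 0.63636)
W² = (7/11)² = 49/121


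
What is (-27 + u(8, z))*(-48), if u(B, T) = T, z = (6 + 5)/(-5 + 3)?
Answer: 1560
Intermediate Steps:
z = -11/2 (z = 11/(-2) = 11*(-½) = -11/2 ≈ -5.5000)
(-27 + u(8, z))*(-48) = (-27 - 11/2)*(-48) = -65/2*(-48) = 1560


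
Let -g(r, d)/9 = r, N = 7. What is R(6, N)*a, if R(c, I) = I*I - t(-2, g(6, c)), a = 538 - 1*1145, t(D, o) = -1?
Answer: -30350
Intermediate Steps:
g(r, d) = -9*r
a = -607 (a = 538 - 1145 = -607)
R(c, I) = 1 + I² (R(c, I) = I*I - 1*(-1) = I² + 1 = 1 + I²)
R(6, N)*a = (1 + 7²)*(-607) = (1 + 49)*(-607) = 50*(-607) = -30350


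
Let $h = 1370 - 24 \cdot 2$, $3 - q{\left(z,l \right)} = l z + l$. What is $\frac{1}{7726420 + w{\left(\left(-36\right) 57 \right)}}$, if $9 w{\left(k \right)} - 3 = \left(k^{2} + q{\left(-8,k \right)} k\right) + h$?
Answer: $\frac{9}{103218581} \approx 8.7194 \cdot 10^{-8}$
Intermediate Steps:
$q{\left(z,l \right)} = 3 - l - l z$ ($q{\left(z,l \right)} = 3 - \left(l z + l\right) = 3 - \left(l + l z\right) = 3 - l - l z$)
$h = 1322$ ($h = 1370 - 48 = 1322$)
$w{\left(k \right)} = \frac{1325}{9} + \frac{k^{2}}{9} + \frac{k \left(3 + 7 k\right)}{9}$ ($w{\left(k \right)} = \frac{1}{3} + \frac{\left(k^{2} + \left(3 - k - k \left(-8\right)\right) k\right) + 1322}{9} = \frac{1}{3} + \frac{\left(k^{2} + \left(3 - k + 8 k\right) k\right) + 1322}{9} = \frac{1}{3} + \frac{\left(k^{2} + \left(3 + 7 k\right) k\right) + 1322}{9} = \frac{1}{3} + \frac{\left(k^{2} + k \left(3 + 7 k\right)\right) + 1322}{9} = \frac{1}{3} + \frac{1322 + k^{2} + k \left(3 + 7 k\right)}{9} = \frac{1}{3} + \left(\frac{1322}{9} + \frac{k^{2}}{9} + \frac{k \left(3 + 7 k\right)}{9}\right) = \frac{1325}{9} + \frac{k^{2}}{9} + \frac{k \left(3 + 7 k\right)}{9}$)
$\frac{1}{7726420 + w{\left(\left(-36\right) 57 \right)}} = \frac{1}{7726420 + \left(\frac{1325}{9} + \frac{\left(-36\right) 57}{3} + \frac{8 \left(\left(-36\right) 57\right)^{2}}{9}\right)} = \frac{1}{7726420 + \left(\frac{1325}{9} + \frac{1}{3} \left(-2052\right) + \frac{8 \left(-2052\right)^{2}}{9}\right)} = \frac{1}{7726420 + \left(\frac{1325}{9} - 684 + \frac{8}{9} \cdot 4210704\right)} = \frac{1}{7726420 + \left(\frac{1325}{9} - 684 + 3742848\right)} = \frac{1}{7726420 + \frac{33680801}{9}} = \frac{1}{\frac{103218581}{9}} = \frac{9}{103218581}$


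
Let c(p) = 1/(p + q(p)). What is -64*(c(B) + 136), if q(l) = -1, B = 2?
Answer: -8768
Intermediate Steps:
c(p) = 1/(-1 + p) (c(p) = 1/(p - 1) = 1/(-1 + p))
-64*(c(B) + 136) = -64*(1/(-1 + 2) + 136) = -64*(1/1 + 136) = -64*(1 + 136) = -64*137 = -8768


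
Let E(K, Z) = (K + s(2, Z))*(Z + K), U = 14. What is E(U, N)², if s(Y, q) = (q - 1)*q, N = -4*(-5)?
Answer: 179452816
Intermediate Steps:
N = 20
s(Y, q) = q*(-1 + q) (s(Y, q) = (-1 + q)*q = q*(-1 + q))
E(K, Z) = (K + Z)*(K + Z*(-1 + Z)) (E(K, Z) = (K + Z*(-1 + Z))*(Z + K) = (K + Z*(-1 + Z))*(K + Z) = (K + Z)*(K + Z*(-1 + Z)))
E(U, N)² = (14² + 20³ - 1*20² + 14*20²)² = (196 + 8000 - 1*400 + 14*400)² = (196 + 8000 - 400 + 5600)² = 13396² = 179452816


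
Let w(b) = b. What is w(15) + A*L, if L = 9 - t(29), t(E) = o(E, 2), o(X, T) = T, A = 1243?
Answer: 8716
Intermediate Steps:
t(E) = 2
L = 7 (L = 9 - 1*2 = 9 - 2 = 7)
w(15) + A*L = 15 + 1243*7 = 15 + 8701 = 8716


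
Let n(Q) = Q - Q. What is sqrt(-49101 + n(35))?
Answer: I*sqrt(49101) ≈ 221.59*I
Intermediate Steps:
n(Q) = 0
sqrt(-49101 + n(35)) = sqrt(-49101 + 0) = sqrt(-49101) = I*sqrt(49101)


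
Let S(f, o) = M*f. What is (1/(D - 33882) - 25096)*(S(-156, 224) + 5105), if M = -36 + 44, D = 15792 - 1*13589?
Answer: -3066377425545/31679 ≈ -9.6795e+7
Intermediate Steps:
D = 2203 (D = 15792 - 13589 = 2203)
M = 8
S(f, o) = 8*f
(1/(D - 33882) - 25096)*(S(-156, 224) + 5105) = (1/(2203 - 33882) - 25096)*(8*(-156) + 5105) = (1/(-31679) - 25096)*(-1248 + 5105) = (-1/31679 - 25096)*3857 = -795016185/31679*3857 = -3066377425545/31679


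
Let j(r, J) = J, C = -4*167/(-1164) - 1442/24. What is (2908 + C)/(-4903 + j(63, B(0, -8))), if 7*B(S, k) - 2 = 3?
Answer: -23209501/39943824 ≈ -0.58105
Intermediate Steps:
B(S, k) = 5/7 (B(S, k) = 2/7 + (⅐)*3 = 2/7 + 3/7 = 5/7)
C = -69269/1164 (C = -668*(-1/1164) - 1442*1/24 = 167/291 - 721/12 = -69269/1164 ≈ -59.509)
(2908 + C)/(-4903 + j(63, B(0, -8))) = (2908 - 69269/1164)/(-4903 + 5/7) = 3315643/(1164*(-34316/7)) = (3315643/1164)*(-7/34316) = -23209501/39943824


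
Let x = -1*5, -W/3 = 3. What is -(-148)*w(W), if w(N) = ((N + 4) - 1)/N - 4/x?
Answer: 3256/15 ≈ 217.07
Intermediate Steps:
W = -9 (W = -3*3 = -9)
x = -5
w(N) = ⅘ + (3 + N)/N (w(N) = ((N + 4) - 1)/N - 4/(-5) = ((4 + N) - 1)/N - 4*(-⅕) = (3 + N)/N + ⅘ = ⅘ + (3 + N)/N)
-(-148)*w(W) = -(-148)*(9/5 + 3/(-9)) = -(-148)*(9/5 + 3*(-⅑)) = -(-148)*(9/5 - ⅓) = -(-148)*22/15 = -1*(-3256/15) = 3256/15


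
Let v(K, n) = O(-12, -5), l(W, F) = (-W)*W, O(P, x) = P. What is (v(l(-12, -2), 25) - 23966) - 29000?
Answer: -52978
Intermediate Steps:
l(W, F) = -W²
v(K, n) = -12
(v(l(-12, -2), 25) - 23966) - 29000 = (-12 - 23966) - 29000 = -23978 - 29000 = -52978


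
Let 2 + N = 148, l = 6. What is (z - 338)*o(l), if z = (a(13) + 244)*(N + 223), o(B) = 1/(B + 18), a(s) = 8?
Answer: 46325/12 ≈ 3860.4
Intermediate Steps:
N = 146 (N = -2 + 148 = 146)
o(B) = 1/(18 + B)
z = 92988 (z = (8 + 244)*(146 + 223) = 252*369 = 92988)
(z - 338)*o(l) = (92988 - 338)/(18 + 6) = 92650/24 = 92650*(1/24) = 46325/12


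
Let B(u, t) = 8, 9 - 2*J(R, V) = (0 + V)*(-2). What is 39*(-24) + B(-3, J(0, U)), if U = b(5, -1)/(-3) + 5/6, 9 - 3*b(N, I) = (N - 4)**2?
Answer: -928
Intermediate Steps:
b(N, I) = 3 - (-4 + N)**2/3 (b(N, I) = 3 - (N - 4)**2/3 = 3 - (-4 + N)**2/3)
U = -1/18 (U = (3 - (-4 + 5)**2/3)/(-3) + 5/6 = (3 - 1/3*1**2)*(-1/3) + 5*(1/6) = (3 - 1/3*1)*(-1/3) + 5/6 = (3 - 1/3)*(-1/3) + 5/6 = (8/3)*(-1/3) + 5/6 = -8/9 + 5/6 = -1/18 ≈ -0.055556)
J(R, V) = 9/2 + V (J(R, V) = 9/2 - (0 + V)*(-2)/2 = 9/2 - V*(-2)/2 = 9/2 - (-1)*V = 9/2 + V)
39*(-24) + B(-3, J(0, U)) = 39*(-24) + 8 = -936 + 8 = -928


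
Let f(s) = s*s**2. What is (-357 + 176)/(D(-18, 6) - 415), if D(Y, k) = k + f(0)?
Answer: 181/409 ≈ 0.44254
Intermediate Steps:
f(s) = s**3
D(Y, k) = k (D(Y, k) = k + 0**3 = k + 0 = k)
(-357 + 176)/(D(-18, 6) - 415) = (-357 + 176)/(6 - 415) = -181/(-409) = -181*(-1/409) = 181/409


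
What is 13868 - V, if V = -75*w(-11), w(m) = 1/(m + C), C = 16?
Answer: 13883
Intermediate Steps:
w(m) = 1/(16 + m) (w(m) = 1/(m + 16) = 1/(16 + m))
V = -15 (V = -75/(16 - 11) = -75/5 = -75*⅕ = -15)
13868 - V = 13868 - 1*(-15) = 13868 + 15 = 13883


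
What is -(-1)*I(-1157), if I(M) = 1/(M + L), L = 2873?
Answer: 1/1716 ≈ 0.00058275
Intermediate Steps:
I(M) = 1/(2873 + M) (I(M) = 1/(M + 2873) = 1/(2873 + M))
-(-1)*I(-1157) = -(-1)/(2873 - 1157) = -(-1)/1716 = -1*(-1/1716) = 1/1716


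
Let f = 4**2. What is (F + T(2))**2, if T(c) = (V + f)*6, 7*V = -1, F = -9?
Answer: 363609/49 ≈ 7420.6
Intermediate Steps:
f = 16
V = -1/7 (V = (1/7)*(-1) = -1/7 ≈ -0.14286)
T(c) = 666/7 (T(c) = (-1/7 + 16)*6 = (111/7)*6 = 666/7)
(F + T(2))**2 = (-9 + 666/7)**2 = (603/7)**2 = 363609/49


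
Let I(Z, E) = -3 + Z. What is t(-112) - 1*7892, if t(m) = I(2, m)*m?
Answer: -7780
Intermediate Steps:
t(m) = -m (t(m) = (-3 + 2)*m = -m)
t(-112) - 1*7892 = -1*(-112) - 1*7892 = 112 - 7892 = -7780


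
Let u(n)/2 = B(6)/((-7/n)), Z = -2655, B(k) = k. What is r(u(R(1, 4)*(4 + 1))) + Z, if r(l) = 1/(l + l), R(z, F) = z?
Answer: -318607/120 ≈ -2655.1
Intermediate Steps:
u(n) = -12*n/7 (u(n) = 2*(6/((-7/n))) = 2*(6*(-n/7)) = 2*(-6*n/7) = -12*n/7)
r(l) = 1/(2*l)
r(u(R(1, 4)*(4 + 1))) + Z = 1/(2*((-12*(4 + 1)/7))) - 2655 = 1/(2*((-12*5/7))) - 2655 = 1/(2*((-12/7*5))) - 2655 = 1/(2*(-60/7)) - 2655 = (½)*(-7/60) - 2655 = -7/120 - 2655 = -318607/120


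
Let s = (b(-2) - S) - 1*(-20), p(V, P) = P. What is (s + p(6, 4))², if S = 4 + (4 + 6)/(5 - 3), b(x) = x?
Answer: 169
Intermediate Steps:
S = 9 (S = 4 + 10/2 = 4 + 10*(½) = 4 + 5 = 9)
s = 9 (s = (-2 - 1*9) - 1*(-20) = (-2 - 9) + 20 = -11 + 20 = 9)
(s + p(6, 4))² = (9 + 4)² = 13² = 169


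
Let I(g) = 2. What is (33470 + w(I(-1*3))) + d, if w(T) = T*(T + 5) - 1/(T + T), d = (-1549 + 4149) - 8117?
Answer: 111867/4 ≈ 27967.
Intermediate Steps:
d = -5517 (d = 2600 - 8117 = -5517)
w(T) = -1/(2*T) + T*(5 + T) (w(T) = T*(5 + T) - 1/(2*T) = -1/(2*T) + T*(5 + T))
(33470 + w(I(-1*3))) + d = (33470 + (2² + 5*2 - ½/2)) - 5517 = (33470 + (4 + 10 - ½*½)) - 5517 = (33470 + (4 + 10 - ¼)) - 5517 = (33470 + 55/4) - 5517 = 133935/4 - 5517 = 111867/4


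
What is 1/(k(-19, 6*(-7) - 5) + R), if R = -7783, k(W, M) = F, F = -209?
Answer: -1/7992 ≈ -0.00012513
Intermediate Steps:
k(W, M) = -209
1/(k(-19, 6*(-7) - 5) + R) = 1/(-209 - 7783) = 1/(-7992) = -1/7992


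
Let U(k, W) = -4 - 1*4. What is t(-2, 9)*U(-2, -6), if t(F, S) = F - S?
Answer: 88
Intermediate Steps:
U(k, W) = -8 (U(k, W) = -4 - 4 = -8)
t(-2, 9)*U(-2, -6) = (-2 - 1*9)*(-8) = (-2 - 9)*(-8) = -11*(-8) = 88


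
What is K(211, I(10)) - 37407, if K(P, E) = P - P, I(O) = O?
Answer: -37407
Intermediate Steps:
K(P, E) = 0
K(211, I(10)) - 37407 = 0 - 37407 = -37407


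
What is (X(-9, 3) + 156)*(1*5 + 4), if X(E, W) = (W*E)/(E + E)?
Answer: 2835/2 ≈ 1417.5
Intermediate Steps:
X(E, W) = W/2 (X(E, W) = (E*W)/((2*E)) = (E*W)*(1/(2*E)) = W/2)
(X(-9, 3) + 156)*(1*5 + 4) = ((1/2)*3 + 156)*(1*5 + 4) = (3/2 + 156)*(5 + 4) = (315/2)*9 = 2835/2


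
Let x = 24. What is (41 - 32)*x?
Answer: 216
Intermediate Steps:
(41 - 32)*x = (41 - 32)*24 = 9*24 = 216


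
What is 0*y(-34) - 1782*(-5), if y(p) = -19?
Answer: 8910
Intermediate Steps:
0*y(-34) - 1782*(-5) = 0*(-19) - 1782*(-5) = 0 + 8910 = 8910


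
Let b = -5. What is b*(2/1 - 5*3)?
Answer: 65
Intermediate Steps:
b*(2/1 - 5*3) = -5*(2/1 - 5*3) = -5*(2*1 - 15) = -5*(2 - 15) = -5*(-13) = 65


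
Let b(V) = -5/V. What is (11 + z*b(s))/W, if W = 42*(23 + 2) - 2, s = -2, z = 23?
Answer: 137/2096 ≈ 0.065363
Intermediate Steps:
W = 1048 (W = 42*25 - 2 = 1050 - 2 = 1048)
(11 + z*b(s))/W = (11 + 23*(-5/(-2)))/1048 = (11 + 23*(-5*(-½)))*(1/1048) = (11 + 23*(5/2))*(1/1048) = (11 + 115/2)*(1/1048) = (137/2)*(1/1048) = 137/2096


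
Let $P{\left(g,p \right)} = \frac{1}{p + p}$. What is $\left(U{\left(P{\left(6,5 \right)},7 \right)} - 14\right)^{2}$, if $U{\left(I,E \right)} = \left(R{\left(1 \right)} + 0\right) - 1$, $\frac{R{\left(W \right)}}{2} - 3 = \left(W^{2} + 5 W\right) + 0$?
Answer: $9$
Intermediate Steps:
$R{\left(W \right)} = 6 + 2 W^{2} + 10 W$ ($R{\left(W \right)} = 6 + 2 \left(\left(W^{2} + 5 W\right) + 0\right) = 6 + 2 \left(W^{2} + 5 W\right) = 6 + \left(2 W^{2} + 10 W\right) = 6 + 2 W^{2} + 10 W$)
$P{\left(g,p \right)} = \frac{1}{2 p}$
$U{\left(I,E \right)} = 17$ ($U{\left(I,E \right)} = \left(\left(6 + 2 \cdot 1^{2} + 10 \cdot 1\right) + 0\right) - 1 = \left(\left(6 + 2 \cdot 1 + 10\right) + 0\right) - 1 = \left(\left(6 + 2 + 10\right) + 0\right) - 1 = \left(18 + 0\right) - 1 = 18 - 1 = 17$)
$\left(U{\left(P{\left(6,5 \right)},7 \right)} - 14\right)^{2} = \left(17 - 14\right)^{2} = 3^{2} = 9$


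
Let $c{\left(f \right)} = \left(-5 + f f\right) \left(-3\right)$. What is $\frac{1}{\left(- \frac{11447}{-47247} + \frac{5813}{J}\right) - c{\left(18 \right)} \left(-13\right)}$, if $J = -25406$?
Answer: $- \frac{1200357282}{14933628769691} \approx -8.0379 \cdot 10^{-5}$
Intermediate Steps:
$c{\left(f \right)} = 15 - 3 f^{2}$ ($c{\left(f \right)} = \left(-5 + f^{2}\right) \left(-3\right) = 15 - 3 f^{2}$)
$\frac{1}{\left(- \frac{11447}{-47247} + \frac{5813}{J}\right) - c{\left(18 \right)} \left(-13\right)} = \frac{1}{\left(- \frac{11447}{-47247} + \frac{5813}{-25406}\right) - \left(15 - 3 \cdot 18^{2}\right) \left(-13\right)} = \frac{1}{\left(\left(-11447\right) \left(- \frac{1}{47247}\right) + 5813 \left(- \frac{1}{25406}\right)\right) - \left(15 - 972\right) \left(-13\right)} = \frac{1}{\left(\frac{11447}{47247} - \frac{5813}{25406}\right) - \left(15 - 972\right) \left(-13\right)} = \frac{1}{\frac{16175671}{1200357282} - \left(-957\right) \left(-13\right)} = \frac{1}{\frac{16175671}{1200357282} - 12441} = \frac{1}{- \frac{14933628769691}{1200357282}} = - \frac{1200357282}{14933628769691}$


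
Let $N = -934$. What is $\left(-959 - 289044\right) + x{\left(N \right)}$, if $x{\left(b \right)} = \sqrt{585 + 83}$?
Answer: $-290003 + 2 \sqrt{167} \approx -2.8998 \cdot 10^{5}$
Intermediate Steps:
$x{\left(b \right)} = 2 \sqrt{167}$ ($x{\left(b \right)} = \sqrt{668} = 2 \sqrt{167}$)
$\left(-959 - 289044\right) + x{\left(N \right)} = \left(-959 - 289044\right) + 2 \sqrt{167} = -290003 + 2 \sqrt{167}$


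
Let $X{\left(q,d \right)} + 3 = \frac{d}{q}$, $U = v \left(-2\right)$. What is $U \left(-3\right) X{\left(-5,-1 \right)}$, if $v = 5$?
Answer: $-84$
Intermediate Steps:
$U = -10$ ($U = 5 \left(-2\right) = -10$)
$X{\left(q,d \right)} = -3 + \frac{d}{q}$
$U \left(-3\right) X{\left(-5,-1 \right)} = \left(-10\right) \left(-3\right) \left(-3 - \frac{1}{-5}\right) = 30 \left(-3 - - \frac{1}{5}\right) = 30 \left(-3 + \frac{1}{5}\right) = 30 \left(- \frac{14}{5}\right) = -84$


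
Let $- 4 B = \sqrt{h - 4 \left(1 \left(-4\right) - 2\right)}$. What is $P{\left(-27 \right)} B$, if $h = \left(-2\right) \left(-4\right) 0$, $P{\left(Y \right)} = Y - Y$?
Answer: $0$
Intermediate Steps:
$P{\left(Y \right)} = 0$
$h = 0$ ($h = 8 \cdot 0 = 0$)
$B = - \frac{\sqrt{6}}{2}$ ($B = - \frac{\sqrt{0 - 4 \left(1 \left(-4\right) - 2\right)}}{4} = - \frac{\sqrt{0 - 4 \left(-4 - 2\right)}}{4} = - \frac{\sqrt{0 - -24}}{4} = - \frac{\sqrt{0 + 24}}{4} = - \frac{\sqrt{24}}{4} = - \frac{2 \sqrt{6}}{4} = - \frac{\sqrt{6}}{2} \approx -1.2247$)
$P{\left(-27 \right)} B = 0 \left(- \frac{\sqrt{6}}{2}\right) = 0$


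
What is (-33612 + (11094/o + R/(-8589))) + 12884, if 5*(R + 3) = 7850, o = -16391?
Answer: -2918256464735/140782299 ≈ -20729.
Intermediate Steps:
R = 1567 (R = -3 + (⅕)*7850 = -3 + 1570 = 1567)
(-33612 + (11094/o + R/(-8589))) + 12884 = (-33612 + (11094/(-16391) + 1567/(-8589))) + 12884 = (-33612 + (11094*(-1/16391) + 1567*(-1/8589))) + 12884 = (-33612 + (-11094/16391 - 1567/8589)) + 12884 = (-33612 - 120971063/140782299) + 12884 = -4732095605051/140782299 + 12884 = -2918256464735/140782299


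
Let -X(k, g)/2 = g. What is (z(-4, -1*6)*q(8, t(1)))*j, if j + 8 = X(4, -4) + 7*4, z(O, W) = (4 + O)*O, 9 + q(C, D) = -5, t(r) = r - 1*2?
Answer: 0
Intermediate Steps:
t(r) = -2 + r (t(r) = r - 2 = -2 + r)
X(k, g) = -2*g
q(C, D) = -14 (q(C, D) = -9 - 5 = -14)
z(O, W) = O*(4 + O)
j = 28 (j = -8 + (-2*(-4) + 7*4) = -8 + (8 + 28) = -8 + 36 = 28)
(z(-4, -1*6)*q(8, t(1)))*j = (-4*(4 - 4)*(-14))*28 = (-4*0*(-14))*28 = (0*(-14))*28 = 0*28 = 0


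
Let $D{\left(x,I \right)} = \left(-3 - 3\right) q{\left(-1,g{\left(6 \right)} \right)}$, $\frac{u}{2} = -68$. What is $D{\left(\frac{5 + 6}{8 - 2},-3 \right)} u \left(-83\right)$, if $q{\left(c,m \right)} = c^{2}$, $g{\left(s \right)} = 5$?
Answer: $-67728$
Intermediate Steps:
$u = -136$ ($u = 2 \left(-68\right) = -136$)
$D{\left(x,I \right)} = -6$ ($D{\left(x,I \right)} = \left(-3 - 3\right) \left(-1\right)^{2} = \left(-6\right) 1 = -6$)
$D{\left(\frac{5 + 6}{8 - 2},-3 \right)} u \left(-83\right) = \left(-6\right) \left(-136\right) \left(-83\right) = 816 \left(-83\right) = -67728$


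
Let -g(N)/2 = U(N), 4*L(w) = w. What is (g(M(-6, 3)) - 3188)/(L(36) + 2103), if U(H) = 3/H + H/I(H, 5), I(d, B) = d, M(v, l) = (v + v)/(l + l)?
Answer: -3187/2112 ≈ -1.5090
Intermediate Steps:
M(v, l) = v/l (M(v, l) = (2*v)/((2*l)) = (2*v)*(1/(2*l)) = v/l)
L(w) = w/4
U(H) = 1 + 3/H (U(H) = 3/H + H/H = 3/H + 1 = 1 + 3/H)
g(N) = -2*(3 + N)/N
(g(M(-6, 3)) - 3188)/(L(36) + 2103) = ((-2 - 6/((-6/3))) - 3188)/((¼)*36 + 2103) = ((-2 - 6/((-6*⅓))) - 3188)/(9 + 2103) = ((-2 - 6/(-2)) - 3188)/2112 = ((-2 - 6*(-½)) - 3188)*(1/2112) = ((-2 + 3) - 3188)*(1/2112) = (1 - 3188)*(1/2112) = -3187*1/2112 = -3187/2112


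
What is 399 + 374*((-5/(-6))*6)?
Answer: 2269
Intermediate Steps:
399 + 374*((-5/(-6))*6) = 399 + 374*(-⅙*(-5)*6) = 399 + 374*((⅚)*6) = 399 + 374*5 = 399 + 1870 = 2269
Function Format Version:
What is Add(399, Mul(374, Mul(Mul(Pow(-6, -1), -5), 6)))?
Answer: 2269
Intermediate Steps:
Add(399, Mul(374, Mul(Mul(Pow(-6, -1), -5), 6))) = Add(399, Mul(374, Mul(Mul(Rational(-1, 6), -5), 6))) = Add(399, Mul(374, Mul(Rational(5, 6), 6))) = Add(399, Mul(374, 5)) = Add(399, 1870) = 2269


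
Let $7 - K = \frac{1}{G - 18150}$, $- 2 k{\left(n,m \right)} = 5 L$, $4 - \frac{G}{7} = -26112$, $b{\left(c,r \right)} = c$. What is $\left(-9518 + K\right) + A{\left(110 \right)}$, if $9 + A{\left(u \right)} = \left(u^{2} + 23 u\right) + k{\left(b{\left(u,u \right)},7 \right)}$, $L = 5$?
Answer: $\frac{419682272}{82331} \approx 5097.5$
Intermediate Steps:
$G = 182812$ ($G = 28 - -182784 = 28 + 182784 = 182812$)
$k{\left(n,m \right)} = - \frac{25}{2}$ ($k{\left(n,m \right)} = - \frac{5 \cdot 5}{2} = \left(- \frac{1}{2}\right) 25 = - \frac{25}{2}$)
$K = \frac{1152633}{164662}$ ($K = 7 - \frac{1}{182812 - 18150} = 7 - \frac{1}{164662} = \frac{1152633}{164662} \approx 7.0$)
$A{\left(u \right)} = - \frac{43}{2} + u^{2} + 23 u$ ($A{\left(u \right)} = -9 - \left(\frac{25}{2} - u^{2} - 23 u\right) = -9 + \left(- \frac{25}{2} + u^{2} + 23 u\right) = - \frac{43}{2} + u^{2} + 23 u$)
$\left(-9518 + K\right) + A{\left(110 \right)} = \left(-9518 + \frac{1152633}{164662}\right) + \left(- \frac{43}{2} + 110^{2} + 23 \cdot 110\right) = - \frac{1566100283}{164662} + \left(- \frac{43}{2} + 12100 + 2530\right) = - \frac{1566100283}{164662} + \frac{29217}{2} = \frac{419682272}{82331}$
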